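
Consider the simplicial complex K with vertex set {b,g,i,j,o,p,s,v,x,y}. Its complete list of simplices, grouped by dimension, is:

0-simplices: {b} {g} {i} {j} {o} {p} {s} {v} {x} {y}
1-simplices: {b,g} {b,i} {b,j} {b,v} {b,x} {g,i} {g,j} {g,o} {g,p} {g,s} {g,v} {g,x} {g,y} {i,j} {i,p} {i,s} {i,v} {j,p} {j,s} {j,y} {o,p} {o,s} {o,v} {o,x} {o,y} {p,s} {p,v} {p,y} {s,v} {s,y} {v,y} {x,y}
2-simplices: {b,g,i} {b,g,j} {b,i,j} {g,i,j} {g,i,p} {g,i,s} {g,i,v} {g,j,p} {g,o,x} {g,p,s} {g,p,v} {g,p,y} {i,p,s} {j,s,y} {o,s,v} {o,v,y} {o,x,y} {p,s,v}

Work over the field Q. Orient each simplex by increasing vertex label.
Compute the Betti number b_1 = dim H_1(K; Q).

n_0=10 n_1=32 n_2=18  [Q]
∂1: piv[bg,bi,bj,bv,bx,go,gp,gs,gy] rk=9  ker:gi,gj,gv,gx,ij,ip,is,iv,jp,js,jy,op,os,ov,ox,oy,ps,pv,py,sv,sy,vy,xy
∂2: piv[bgi,bgj,bij,gip,gis,giv,gjp,gox,gps,gpv,gpy,jsy,osv,ovy,oxy,psv] rk=16  ker:gij,ips
b_1=(32−9)−16=7

b_1=7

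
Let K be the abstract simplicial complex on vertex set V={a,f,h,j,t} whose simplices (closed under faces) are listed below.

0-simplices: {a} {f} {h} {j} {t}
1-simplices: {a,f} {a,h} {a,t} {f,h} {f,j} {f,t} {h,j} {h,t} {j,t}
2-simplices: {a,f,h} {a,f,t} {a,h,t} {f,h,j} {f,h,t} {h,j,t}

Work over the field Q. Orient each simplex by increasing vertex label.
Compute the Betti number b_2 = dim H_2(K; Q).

n_0=5 n_1=9 n_2=6  [Q]
∂1: piv[af,ah,at,fj] rk=4  ker:fh,ft,hj,ht,jt
∂2: piv[afh,aft,aht,fhj,hjt] rk=5  ker:fht
b_2=(6−5)−0=1

b_2=1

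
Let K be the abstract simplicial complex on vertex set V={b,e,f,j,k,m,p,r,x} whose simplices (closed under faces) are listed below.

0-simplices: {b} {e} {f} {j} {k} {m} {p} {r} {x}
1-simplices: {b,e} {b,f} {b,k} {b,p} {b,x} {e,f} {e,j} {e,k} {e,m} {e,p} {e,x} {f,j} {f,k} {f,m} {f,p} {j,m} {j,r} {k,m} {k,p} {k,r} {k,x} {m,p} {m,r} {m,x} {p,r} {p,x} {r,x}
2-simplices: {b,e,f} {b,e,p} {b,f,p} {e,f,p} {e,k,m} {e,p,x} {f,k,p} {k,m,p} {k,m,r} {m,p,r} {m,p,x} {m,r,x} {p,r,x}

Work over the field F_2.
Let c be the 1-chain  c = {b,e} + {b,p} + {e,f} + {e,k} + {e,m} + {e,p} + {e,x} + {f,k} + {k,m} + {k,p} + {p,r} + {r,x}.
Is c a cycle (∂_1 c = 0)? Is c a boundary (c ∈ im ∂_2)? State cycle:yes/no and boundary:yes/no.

cycle:yes boundary:yes

n_0=9 n_1=27 n_2=13  [Z2]
∂1: piv[be,bf,bk,bp,bx,ej,em,jr] rk=8  ker:ef,ek,ep,ex,fj,fk,fm,fp,jm,km,kp,kr,kx,mp,mr,mx,pr,px,rx
∂2: piv[bef,bep,bfp,ekm,epx,fkp,kmp,kmr,mpr,mpx,mrx] rk=11  ker:efp,prx
∂1c = 0
c vs im∂2: reduces to 0 ⇒ boundary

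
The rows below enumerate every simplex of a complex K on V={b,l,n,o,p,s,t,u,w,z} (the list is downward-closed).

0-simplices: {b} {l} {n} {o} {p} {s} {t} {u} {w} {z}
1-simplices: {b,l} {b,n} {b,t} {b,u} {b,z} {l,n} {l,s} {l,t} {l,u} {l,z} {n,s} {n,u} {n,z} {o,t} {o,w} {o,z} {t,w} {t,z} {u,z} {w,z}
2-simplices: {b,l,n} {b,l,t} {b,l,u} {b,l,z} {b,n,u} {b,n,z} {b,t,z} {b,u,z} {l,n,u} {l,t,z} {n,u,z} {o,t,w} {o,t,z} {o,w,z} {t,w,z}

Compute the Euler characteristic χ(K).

n_0=10 n_1=20 n_2=15
χ=+10−20+15=5

χ(K)=5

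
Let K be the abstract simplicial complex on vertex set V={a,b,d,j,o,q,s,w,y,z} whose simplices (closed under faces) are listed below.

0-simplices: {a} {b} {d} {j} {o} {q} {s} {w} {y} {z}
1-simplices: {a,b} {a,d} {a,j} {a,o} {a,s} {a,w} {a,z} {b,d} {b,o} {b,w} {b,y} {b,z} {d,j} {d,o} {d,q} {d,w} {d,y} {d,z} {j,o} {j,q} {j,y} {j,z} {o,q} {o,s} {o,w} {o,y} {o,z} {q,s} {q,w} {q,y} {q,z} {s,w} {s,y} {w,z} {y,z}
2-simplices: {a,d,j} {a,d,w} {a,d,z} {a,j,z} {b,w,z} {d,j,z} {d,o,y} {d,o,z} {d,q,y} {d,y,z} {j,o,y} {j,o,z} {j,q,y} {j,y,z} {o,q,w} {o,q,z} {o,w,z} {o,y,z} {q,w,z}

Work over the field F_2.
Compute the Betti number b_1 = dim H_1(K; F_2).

n_0=10 n_1=35 n_2=19  [Z2]
∂1: piv[ab,ad,aj,ao,as,aw,az,by,dq] rk=9  ker:bd,bo,bw,bz,dj,do,dw,dy,dz,jo,jq,jy,jz,oq,os,ow,oy,oz,qs,qw,qy,qz,sw,sy,wz,yz
∂2: piv[adj,adw,adz,ajz,bwz,doy,doz,dqy,dyz,joy,joz,jqy,oqw,oqz,owz] rk=15  ker:djz,jyz,oyz,qwz
b_1=(35−9)−15=11

b_1=11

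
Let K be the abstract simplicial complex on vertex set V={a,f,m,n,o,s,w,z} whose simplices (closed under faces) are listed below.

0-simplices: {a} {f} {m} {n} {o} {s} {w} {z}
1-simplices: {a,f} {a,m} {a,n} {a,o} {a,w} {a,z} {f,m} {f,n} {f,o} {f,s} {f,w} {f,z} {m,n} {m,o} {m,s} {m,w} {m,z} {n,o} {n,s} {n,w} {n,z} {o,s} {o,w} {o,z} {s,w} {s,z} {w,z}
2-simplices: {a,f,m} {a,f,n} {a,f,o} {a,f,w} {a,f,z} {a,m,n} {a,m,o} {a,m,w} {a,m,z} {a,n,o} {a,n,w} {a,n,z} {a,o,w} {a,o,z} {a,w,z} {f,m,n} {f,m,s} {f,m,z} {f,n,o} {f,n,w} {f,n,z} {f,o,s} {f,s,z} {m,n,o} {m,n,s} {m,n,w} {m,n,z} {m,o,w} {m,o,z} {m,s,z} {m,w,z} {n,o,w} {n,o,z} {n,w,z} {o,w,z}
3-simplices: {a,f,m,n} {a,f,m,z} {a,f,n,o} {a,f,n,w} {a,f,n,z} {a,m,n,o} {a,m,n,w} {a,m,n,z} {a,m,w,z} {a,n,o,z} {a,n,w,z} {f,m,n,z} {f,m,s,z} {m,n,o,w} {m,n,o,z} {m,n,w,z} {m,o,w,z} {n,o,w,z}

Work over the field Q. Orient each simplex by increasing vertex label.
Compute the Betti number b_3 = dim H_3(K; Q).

b_3=3

n_0=8 n_1=27 n_2=35 n_3=18  [Q]
∂1: piv[af,am,an,ao,aw,az,fs] rk=7  ker:fm,fn,fo,fw,fz,mn,mo,ms,mw,mz,no,ns,nw,nz,os,ow,oz,sw,sz,wz
∂2: piv[afm,afn,afo,afw,afz,amn,amo,amw,amz,ano,anw,anz,aow,aoz,awz,fms,fos,fsz,mns] rk=19  ker:fmn,fmz,fno,fnw,fnz,mno,mnw,mnz,mow,moz,msz,mwz,now,noz,nwz,owz
∂3: piv[afmn,afmz,afno,afnw,afnz,amno,amnw,amnz,amwz,anoz,anwz,fmsz,mnow,mnoz,mowz] rk=15  ker:fmnz,mnwz,nowz
b_3=(18−15)−0=3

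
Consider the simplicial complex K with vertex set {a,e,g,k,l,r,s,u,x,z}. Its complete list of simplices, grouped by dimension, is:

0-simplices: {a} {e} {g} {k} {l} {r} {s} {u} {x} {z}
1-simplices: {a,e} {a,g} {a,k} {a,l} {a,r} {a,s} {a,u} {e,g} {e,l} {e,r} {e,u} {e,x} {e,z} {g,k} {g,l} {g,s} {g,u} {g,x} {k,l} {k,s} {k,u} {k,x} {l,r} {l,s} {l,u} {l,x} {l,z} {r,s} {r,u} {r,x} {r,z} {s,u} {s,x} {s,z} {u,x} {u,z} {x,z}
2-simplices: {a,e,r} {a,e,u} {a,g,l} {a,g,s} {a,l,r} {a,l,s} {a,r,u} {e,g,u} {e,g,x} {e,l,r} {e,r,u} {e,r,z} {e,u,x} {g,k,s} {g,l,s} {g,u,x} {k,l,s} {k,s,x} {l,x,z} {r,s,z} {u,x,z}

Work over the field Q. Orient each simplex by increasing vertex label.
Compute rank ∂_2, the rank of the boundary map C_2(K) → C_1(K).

n_0=10 n_1=37 n_2=21  [Q]
∂1: piv[ae,ag,ak,al,ar,as,au,ex,ez] rk=9  ker:eg,el,er,eu,gk,gl,gs,gu,gx,kl,ks,ku,kx,lr,ls,lu,lx,lz,rs,ru,rx,rz,su,sx,sz,ux,uz,xz
∂2: piv[aer,aeu,agl,ags,alr,als,aru,egu,egx,elr,erz,eux,gks,kls,ksx,lxz,rsz,uxz] rk=18  ker:eru,gls,gux
rk∂_2=18

rank∂_2=18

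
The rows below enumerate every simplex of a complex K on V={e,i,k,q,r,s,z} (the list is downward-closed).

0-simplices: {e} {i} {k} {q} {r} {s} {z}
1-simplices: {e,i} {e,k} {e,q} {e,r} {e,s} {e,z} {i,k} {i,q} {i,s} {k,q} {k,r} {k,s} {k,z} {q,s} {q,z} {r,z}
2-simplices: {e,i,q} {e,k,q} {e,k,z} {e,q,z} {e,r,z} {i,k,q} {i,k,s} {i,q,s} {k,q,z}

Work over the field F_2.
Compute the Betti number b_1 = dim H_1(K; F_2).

b_1=2

n_0=7 n_1=16 n_2=9  [Z2]
∂1: piv[ei,ek,eq,er,es,ez] rk=6  ker:ik,iq,is,kq,kr,ks,kz,qs,qz,rz
∂2: piv[eiq,ekq,ekz,eqz,erz,ikq,iks,iqs] rk=8  ker:kqz
b_1=(16−6)−8=2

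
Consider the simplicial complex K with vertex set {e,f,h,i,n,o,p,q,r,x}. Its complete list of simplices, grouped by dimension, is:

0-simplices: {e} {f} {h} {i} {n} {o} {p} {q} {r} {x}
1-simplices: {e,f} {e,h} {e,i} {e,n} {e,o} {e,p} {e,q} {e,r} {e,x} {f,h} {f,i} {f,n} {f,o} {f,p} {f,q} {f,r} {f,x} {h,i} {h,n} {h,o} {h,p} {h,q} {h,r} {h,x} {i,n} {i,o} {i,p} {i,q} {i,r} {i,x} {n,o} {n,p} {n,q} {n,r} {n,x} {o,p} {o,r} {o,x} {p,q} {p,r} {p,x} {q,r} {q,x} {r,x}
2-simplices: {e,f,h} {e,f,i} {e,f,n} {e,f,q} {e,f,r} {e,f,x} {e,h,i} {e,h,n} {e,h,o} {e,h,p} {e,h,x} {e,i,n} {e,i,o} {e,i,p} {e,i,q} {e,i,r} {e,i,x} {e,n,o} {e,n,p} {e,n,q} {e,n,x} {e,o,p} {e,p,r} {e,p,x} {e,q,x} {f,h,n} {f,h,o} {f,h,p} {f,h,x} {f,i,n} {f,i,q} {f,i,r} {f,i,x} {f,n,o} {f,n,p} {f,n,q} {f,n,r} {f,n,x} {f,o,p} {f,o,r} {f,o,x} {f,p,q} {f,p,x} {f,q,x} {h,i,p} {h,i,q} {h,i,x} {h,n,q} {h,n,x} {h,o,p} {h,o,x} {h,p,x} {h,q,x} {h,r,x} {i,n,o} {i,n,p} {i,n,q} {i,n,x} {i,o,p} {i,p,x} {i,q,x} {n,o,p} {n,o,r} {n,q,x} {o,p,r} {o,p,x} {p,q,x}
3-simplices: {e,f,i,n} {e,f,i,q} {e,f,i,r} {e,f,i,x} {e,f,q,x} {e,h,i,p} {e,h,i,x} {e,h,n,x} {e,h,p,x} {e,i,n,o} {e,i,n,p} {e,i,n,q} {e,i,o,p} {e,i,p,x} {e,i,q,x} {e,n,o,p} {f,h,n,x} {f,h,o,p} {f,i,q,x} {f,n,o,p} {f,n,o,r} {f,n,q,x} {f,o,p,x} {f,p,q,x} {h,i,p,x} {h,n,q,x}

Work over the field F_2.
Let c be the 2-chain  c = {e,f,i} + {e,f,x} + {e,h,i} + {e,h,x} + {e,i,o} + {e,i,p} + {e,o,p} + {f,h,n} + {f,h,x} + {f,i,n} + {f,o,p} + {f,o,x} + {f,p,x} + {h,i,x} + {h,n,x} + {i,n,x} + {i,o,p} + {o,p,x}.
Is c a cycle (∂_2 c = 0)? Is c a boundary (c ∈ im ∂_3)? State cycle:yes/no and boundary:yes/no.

cycle:yes boundary:no

n_0=10 n_1=44 n_2=67 n_3=26  [Z2]
∂1: piv[ef,eh,ei,en,eo,ep,eq,er,ex] rk=9  ker:fh,fi,fn,fo,fp,fq,fr,fx,hi,hn,ho,hp,hq,hr,hx,in,io,ip,iq,ir,ix,no,np,nq,nr,nx,op,or,ox,pq,pr,px,qr,qx,rx
∂2: piv[efh,efi,efn,efq,efr,efx,ehi,ehn,eho,ehp,ehx,ein,eio,eip,eiq,eir,eix,eno,enp,enq,enx,eop,epr,epx,eqx,fho,fhp,fnr,for,fox,fpq,hiq,hrx] rk=33  ker:fhn,fhx,fin,fiq,fir,fix,fno,fnp,fnq,fnx,fop,fpx,fqx,hip,hix,hnq,hnx,hop,hox,hpx,hqx,ino,inp,inq,inx,iop,ipx,iqx,nop,nor,nqx,opr,opx,pqx
∂3: piv[efin,efiq,efir,efix,efqx,ehip,ehix,ehnx,ehpx,eino,einp,einq,eiop,eipx,eiqx,enop,fhnx,fhop,fnop,fnor,fnqx,fopx,fpqx,hnqx] rk=24  ker:fiqx,hipx
∂2c = 0
c vs im∂3: residual ≠ 0 ⇒ not boundary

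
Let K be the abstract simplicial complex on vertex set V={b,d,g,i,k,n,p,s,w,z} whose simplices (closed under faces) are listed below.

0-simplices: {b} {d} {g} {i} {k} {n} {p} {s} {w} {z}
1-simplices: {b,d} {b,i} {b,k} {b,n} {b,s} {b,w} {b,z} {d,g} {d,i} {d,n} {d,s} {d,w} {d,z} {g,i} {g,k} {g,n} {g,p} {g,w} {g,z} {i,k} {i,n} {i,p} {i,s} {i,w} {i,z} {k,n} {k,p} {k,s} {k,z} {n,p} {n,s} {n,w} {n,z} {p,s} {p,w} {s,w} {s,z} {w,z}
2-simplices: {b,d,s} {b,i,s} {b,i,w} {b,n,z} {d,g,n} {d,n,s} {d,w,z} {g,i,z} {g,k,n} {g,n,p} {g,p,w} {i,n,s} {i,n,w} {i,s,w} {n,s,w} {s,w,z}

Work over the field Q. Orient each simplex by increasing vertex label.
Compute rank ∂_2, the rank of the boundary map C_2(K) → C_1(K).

n_0=10 n_1=38 n_2=16  [Q]
∂1: piv[bd,bi,bk,bn,bs,bw,bz,dg,gp] rk=9  ker:di,dn,ds,dw,dz,gi,gk,gn,gw,gz,ik,in,ip,is,iw,iz,kn,kp,ks,kz,np,ns,nw,nz,ps,pw,sw,sz,wz
∂2: piv[bds,bis,biw,bnz,dgn,dns,dwz,giz,gkn,gnp,gpw,ins,inw,isw,swz] rk=15  ker:nsw
rk∂_2=15

rank∂_2=15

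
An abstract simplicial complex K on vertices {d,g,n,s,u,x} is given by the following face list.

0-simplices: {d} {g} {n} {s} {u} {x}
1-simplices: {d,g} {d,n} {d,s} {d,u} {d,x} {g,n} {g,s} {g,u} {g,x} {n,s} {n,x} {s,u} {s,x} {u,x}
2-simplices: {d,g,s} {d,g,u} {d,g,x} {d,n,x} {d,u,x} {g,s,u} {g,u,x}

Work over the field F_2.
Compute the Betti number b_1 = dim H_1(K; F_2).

b_1=3

n_0=6 n_1=14 n_2=7  [Z2]
∂1: piv[dg,dn,ds,du,dx] rk=5  ker:gn,gs,gu,gx,ns,nx,su,sx,ux
∂2: piv[dgs,dgu,dgx,dnx,dux,gsu] rk=6  ker:gux
b_1=(14−5)−6=3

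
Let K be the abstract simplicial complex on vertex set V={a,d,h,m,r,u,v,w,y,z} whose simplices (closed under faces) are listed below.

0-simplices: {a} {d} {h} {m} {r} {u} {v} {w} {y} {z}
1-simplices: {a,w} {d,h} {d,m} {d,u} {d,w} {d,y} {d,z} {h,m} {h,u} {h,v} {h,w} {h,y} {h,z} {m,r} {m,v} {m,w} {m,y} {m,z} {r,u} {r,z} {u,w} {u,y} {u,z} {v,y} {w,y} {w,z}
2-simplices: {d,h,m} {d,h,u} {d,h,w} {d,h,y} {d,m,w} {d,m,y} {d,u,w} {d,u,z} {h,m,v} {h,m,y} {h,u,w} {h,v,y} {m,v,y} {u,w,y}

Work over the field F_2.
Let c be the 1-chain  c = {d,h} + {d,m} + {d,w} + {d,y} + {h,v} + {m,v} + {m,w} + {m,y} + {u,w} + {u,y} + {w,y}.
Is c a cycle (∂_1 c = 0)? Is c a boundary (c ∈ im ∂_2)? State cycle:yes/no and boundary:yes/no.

cycle:yes boundary:yes

n_0=10 n_1=26 n_2=14  [Z2]
∂1: piv[aw,dh,dm,du,dw,dy,dz,hv,mr] rk=9  ker:hm,hu,hw,hy,hz,mv,mw,my,mz,ru,rz,uw,uy,uz,vy,wy,wz
∂2: piv[dhm,dhu,dhw,dhy,dmw,dmy,duw,duz,hmv,hvy,uwy] rk=11  ker:hmy,huw,mvy
∂1c = 0
c vs im∂2: reduces to 0 ⇒ boundary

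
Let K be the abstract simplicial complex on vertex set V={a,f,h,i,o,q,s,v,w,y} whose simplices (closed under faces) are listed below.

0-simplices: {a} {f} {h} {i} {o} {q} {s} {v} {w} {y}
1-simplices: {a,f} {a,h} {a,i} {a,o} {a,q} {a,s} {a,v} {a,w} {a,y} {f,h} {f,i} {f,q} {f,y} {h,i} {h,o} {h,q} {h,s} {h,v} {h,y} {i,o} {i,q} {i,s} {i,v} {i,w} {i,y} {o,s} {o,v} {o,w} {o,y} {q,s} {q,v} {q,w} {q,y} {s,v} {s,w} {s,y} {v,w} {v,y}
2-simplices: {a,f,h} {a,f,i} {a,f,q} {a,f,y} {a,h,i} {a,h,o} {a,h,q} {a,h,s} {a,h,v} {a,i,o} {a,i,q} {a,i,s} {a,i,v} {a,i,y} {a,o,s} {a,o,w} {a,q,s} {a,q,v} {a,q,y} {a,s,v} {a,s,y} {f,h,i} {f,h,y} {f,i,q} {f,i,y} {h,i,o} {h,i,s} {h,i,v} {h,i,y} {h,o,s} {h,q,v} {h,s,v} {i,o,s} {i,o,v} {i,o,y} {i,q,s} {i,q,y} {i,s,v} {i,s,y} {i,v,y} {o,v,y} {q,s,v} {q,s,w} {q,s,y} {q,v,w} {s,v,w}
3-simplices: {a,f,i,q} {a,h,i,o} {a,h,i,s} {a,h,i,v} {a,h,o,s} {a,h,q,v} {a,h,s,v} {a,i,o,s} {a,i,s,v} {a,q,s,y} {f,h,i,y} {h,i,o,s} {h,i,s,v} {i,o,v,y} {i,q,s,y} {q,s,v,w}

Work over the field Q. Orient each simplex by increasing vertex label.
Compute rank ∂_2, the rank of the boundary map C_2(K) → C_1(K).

rank∂_2=27

n_0=10 n_1=38 n_2=46 n_3=16  [Q]
∂1: piv[af,ah,ai,ao,aq,as,av,aw,ay] rk=9  ker:fh,fi,fq,fy,hi,ho,hq,hs,hv,hy,io,iq,is,iv,iw,iy,os,ov,ow,oy,qs,qv,qw,qy,sv,sw,sy,vw,vy
∂2: piv[afh,afi,afq,afy,ahi,aho,ahq,ahs,ahv,aio,aiq,ais,aiv,aiy,aos,aow,aqs,aqv,aqy,asv,asy,fhy,iov,ioy,ivy,qsw,qvw] rk=27  ker:fhi,fiq,fiy,hio,his,hiv,hiy,hos,hqv,hsv,ios,iqs,iqy,isv,isy,ovy,qsv,qsy,svw
∂3: piv[afiq,ahio,ahis,ahiv,ahos,ahqv,ahsv,aios,aisv,aqsy,fhiy,iovy,iqsy,qsvw] rk=14  ker:hios,hisv
rk∂_2=27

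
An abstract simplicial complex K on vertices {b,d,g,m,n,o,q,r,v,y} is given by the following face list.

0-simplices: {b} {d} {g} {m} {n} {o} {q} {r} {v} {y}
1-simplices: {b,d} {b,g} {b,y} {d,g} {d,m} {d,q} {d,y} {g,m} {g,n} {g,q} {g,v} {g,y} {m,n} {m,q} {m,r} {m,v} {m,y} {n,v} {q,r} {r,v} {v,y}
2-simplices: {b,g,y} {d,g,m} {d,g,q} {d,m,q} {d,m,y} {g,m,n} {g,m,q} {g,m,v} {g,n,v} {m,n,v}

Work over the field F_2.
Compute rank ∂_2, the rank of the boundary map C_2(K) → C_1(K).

rank∂_2=8

n_0=10 n_1=21 n_2=10  [Z2]
∂1: piv[bd,bg,by,dm,dq,gn,gv,mr] rk=8  ker:dg,dy,gm,gq,gy,mn,mq,mv,my,nv,qr,rv,vy
∂2: piv[bgy,dgm,dgq,dmq,dmy,gmn,gmv,gnv] rk=8  ker:gmq,mnv
rk∂_2=8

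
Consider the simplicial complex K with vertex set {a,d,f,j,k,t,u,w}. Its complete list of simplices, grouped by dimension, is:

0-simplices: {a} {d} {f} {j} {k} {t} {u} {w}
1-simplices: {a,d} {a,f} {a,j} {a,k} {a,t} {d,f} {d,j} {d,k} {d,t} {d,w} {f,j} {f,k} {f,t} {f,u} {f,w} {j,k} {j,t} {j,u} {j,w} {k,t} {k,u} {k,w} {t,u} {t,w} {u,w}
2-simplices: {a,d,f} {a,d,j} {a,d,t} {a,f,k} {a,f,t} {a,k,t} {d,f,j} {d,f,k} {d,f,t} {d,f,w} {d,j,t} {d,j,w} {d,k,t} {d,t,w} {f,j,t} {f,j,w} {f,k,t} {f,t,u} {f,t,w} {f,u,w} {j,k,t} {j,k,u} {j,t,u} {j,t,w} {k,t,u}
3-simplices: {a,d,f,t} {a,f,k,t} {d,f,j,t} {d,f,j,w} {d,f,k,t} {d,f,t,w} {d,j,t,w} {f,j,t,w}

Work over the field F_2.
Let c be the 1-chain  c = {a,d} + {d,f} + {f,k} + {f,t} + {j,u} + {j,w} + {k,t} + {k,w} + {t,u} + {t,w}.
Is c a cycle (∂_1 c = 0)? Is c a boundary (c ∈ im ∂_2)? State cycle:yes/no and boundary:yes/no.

cycle:no boundary:no

n_0=8 n_1=25 n_2=25 n_3=8  [Z2]
∂1: piv[ad,af,aj,ak,at,dw,fu] rk=7  ker:df,dj,dk,dt,fj,fk,ft,fw,jk,jt,ju,jw,kt,ku,kw,tu,tw,uw
∂2: piv[adf,adj,adt,afk,aft,akt,dfj,dfk,dfw,djt,djw,dtw,ftu,fuw,jkt,jku,jtu] rk=17  ker:dft,dkt,fjt,fjw,fkt,ftw,jtw,ktu
∂3: piv[adft,afkt,dfjt,dfjw,dfkt,dftw,djtw] rk=7  ker:fjtw
∂1c = {a} + {f} + {k} + {w}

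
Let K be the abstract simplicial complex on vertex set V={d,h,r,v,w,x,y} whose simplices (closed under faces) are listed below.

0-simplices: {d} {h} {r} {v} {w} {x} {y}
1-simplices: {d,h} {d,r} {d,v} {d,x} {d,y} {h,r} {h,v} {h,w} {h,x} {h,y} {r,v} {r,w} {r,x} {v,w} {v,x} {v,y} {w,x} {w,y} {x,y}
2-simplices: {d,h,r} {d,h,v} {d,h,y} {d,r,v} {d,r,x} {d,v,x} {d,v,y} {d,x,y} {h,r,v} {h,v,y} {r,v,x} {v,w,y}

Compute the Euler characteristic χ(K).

χ(K)=0

n_0=7 n_1=19 n_2=12
χ=+7−19+12=0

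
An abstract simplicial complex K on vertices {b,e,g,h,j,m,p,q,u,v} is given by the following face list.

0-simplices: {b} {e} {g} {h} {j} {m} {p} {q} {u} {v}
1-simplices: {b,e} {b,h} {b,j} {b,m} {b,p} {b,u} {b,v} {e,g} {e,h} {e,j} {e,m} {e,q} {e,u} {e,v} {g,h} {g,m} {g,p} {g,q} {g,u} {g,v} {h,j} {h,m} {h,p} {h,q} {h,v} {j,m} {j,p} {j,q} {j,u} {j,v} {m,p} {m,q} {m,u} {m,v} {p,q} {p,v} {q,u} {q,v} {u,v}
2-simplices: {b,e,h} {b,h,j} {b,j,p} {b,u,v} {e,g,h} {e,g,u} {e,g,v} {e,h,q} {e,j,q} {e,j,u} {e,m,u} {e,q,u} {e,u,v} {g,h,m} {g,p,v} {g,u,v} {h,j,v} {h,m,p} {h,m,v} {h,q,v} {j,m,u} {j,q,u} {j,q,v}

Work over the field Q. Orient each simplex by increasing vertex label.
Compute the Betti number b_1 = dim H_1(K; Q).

b_1=9

n_0=10 n_1=39 n_2=23  [Q]
∂1: piv[be,bh,bj,bm,bp,bu,bv,eg,eq] rk=9  ker:eh,ej,em,eu,ev,gh,gm,gp,gq,gu,gv,hj,hm,hp,hq,hv,jm,jp,jq,ju,jv,mp,mq,mu,mv,pq,pv,qu,qv,uv
∂2: piv[beh,bhj,bjp,buv,egh,egu,egv,ehq,ejq,eju,emu,equ,euv,ghm,gpv,hjv,hmp,hmv,hqv,jmu,jqv] rk=21  ker:guv,jqu
b_1=(39−9)−21=9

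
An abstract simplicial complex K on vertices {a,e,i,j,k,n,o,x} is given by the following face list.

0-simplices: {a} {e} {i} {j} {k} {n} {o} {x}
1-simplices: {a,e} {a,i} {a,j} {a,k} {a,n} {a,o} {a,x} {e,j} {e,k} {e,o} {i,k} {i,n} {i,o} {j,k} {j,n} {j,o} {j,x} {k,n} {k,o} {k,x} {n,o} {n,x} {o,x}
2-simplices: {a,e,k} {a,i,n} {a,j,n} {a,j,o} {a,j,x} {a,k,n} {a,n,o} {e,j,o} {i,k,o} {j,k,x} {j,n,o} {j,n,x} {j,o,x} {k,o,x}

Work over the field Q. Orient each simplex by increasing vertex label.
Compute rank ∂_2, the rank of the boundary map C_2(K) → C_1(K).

rank∂_2=13

n_0=8 n_1=23 n_2=14  [Q]
∂1: piv[ae,ai,aj,ak,an,ao,ax] rk=7  ker:ej,ek,eo,ik,in,io,jk,jn,jo,jx,kn,ko,kx,no,nx,ox
∂2: piv[aek,ain,ajn,ajo,ajx,akn,ano,ejo,iko,jkx,jnx,jox,kox] rk=13  ker:jno
rk∂_2=13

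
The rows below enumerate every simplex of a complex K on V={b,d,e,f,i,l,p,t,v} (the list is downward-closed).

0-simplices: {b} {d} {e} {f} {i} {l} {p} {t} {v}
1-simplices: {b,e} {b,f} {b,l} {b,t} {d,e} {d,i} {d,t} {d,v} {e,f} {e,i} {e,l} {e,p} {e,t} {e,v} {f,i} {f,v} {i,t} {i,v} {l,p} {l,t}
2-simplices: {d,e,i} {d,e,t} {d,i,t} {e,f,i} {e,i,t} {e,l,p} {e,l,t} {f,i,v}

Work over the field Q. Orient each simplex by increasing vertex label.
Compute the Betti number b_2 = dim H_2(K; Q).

b_2=1

n_0=9 n_1=20 n_2=8  [Q]
∂1: piv[be,bf,bl,bt,de,di,dv,ep] rk=8  ker:dt,ef,ei,el,et,ev,fi,fv,it,iv,lp,lt
∂2: piv[dei,det,dit,efi,elp,elt,fiv] rk=7  ker:eit
b_2=(8−7)−0=1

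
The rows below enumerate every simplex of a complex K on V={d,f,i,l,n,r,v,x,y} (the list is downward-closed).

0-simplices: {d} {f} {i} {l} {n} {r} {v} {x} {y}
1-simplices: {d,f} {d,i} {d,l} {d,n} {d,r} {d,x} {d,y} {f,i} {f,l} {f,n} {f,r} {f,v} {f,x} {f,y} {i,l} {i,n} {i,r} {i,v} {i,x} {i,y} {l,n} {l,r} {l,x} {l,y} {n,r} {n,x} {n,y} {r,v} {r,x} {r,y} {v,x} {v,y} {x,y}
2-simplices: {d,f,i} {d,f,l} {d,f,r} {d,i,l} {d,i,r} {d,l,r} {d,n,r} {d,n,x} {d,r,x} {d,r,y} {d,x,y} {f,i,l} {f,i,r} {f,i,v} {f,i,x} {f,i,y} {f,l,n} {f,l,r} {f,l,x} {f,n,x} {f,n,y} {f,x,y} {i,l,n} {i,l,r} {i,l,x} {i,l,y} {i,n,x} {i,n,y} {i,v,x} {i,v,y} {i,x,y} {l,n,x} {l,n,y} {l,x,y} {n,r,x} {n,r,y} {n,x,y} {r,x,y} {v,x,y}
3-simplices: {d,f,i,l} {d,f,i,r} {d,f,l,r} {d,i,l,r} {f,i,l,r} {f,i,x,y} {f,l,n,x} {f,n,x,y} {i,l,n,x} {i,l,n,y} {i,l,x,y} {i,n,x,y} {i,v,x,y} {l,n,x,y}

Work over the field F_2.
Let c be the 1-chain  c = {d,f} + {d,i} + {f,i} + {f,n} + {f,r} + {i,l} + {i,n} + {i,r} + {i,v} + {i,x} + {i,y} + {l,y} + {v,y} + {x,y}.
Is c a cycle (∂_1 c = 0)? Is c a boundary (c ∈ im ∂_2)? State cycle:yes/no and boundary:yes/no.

n_0=9 n_1=33 n_2=39 n_3=14  [Z2]
∂1: piv[df,di,dl,dn,dr,dx,dy,fv] rk=8  ker:fi,fl,fn,fr,fx,fy,il,in,ir,iv,ix,iy,ln,lr,lx,ly,nr,nx,ny,rv,rx,ry,vx,vy,xy
∂2: piv[dfi,dfl,dfr,dil,dir,dlr,dnr,dnx,drx,dry,dxy,fiv,fix,fiy,fln,flx,fnx,fny,fxy,iln,ily,ivx,ivy] rk=23  ker:fil,fir,flr,ilr,ilx,inx,iny,ixy,lnx,lny,lxy,nrx,nry,nxy,rxy,vxy
∂3: piv[dfil,dfir,dflr,dilr,fixy,flnx,fnxy,ilnx,ilny,ilxy,inxy,ivxy] rk=12  ker:filr,lnxy
∂1c = 0
c vs im∂2: reduces to 0 ⇒ boundary

cycle:yes boundary:yes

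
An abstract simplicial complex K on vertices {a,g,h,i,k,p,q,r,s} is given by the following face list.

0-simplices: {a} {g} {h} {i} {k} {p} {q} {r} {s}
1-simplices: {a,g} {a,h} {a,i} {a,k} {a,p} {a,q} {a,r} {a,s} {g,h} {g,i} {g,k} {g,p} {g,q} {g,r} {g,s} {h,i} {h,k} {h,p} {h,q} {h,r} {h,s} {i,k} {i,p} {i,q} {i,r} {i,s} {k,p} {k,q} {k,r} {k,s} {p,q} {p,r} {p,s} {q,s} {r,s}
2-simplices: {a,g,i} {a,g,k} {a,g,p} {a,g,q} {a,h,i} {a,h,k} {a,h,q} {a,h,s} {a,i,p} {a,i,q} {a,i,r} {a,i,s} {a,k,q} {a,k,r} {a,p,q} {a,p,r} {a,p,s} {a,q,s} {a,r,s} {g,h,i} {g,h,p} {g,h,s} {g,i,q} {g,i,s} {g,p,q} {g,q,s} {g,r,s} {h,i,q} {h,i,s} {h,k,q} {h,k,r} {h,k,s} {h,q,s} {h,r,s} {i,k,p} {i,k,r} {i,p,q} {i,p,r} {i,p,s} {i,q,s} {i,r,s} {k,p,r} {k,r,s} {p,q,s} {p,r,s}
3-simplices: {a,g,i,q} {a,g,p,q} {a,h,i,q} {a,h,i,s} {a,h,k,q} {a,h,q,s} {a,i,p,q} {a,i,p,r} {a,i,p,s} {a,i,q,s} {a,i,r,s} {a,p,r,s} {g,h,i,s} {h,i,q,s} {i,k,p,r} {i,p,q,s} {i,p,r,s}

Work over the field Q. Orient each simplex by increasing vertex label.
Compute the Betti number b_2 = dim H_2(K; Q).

b_2=3

n_0=9 n_1=35 n_2=45 n_3=17  [Q]
∂1: piv[ag,ah,ai,ak,ap,aq,ar,as] rk=8  ker:gh,gi,gk,gp,gq,gr,gs,hi,hk,hp,hq,hr,hs,ik,ip,iq,ir,is,kp,kq,kr,ks,pq,pr,ps,qs,rs
∂2: piv[agi,agk,agp,agq,ahi,ahk,ahq,ahs,aip,aiq,air,ais,akq,akr,apq,apr,aps,aqs,ars,ghi,ghp,ghs,grs,hkr,hks,ikp,ikr] rk=27  ker:giq,gis,gpq,gqs,hiq,his,hkq,hqs,hrs,ipq,ipr,ips,iqs,irs,kpr,krs,pqs,prs
∂3: piv[agiq,agpq,ahiq,ahis,ahkq,ahqs,aipq,aipr,aips,aiqs,airs,aprs,ghis,ikpr,ipqs] rk=15  ker:hiqs,iprs
b_2=(45−27)−15=3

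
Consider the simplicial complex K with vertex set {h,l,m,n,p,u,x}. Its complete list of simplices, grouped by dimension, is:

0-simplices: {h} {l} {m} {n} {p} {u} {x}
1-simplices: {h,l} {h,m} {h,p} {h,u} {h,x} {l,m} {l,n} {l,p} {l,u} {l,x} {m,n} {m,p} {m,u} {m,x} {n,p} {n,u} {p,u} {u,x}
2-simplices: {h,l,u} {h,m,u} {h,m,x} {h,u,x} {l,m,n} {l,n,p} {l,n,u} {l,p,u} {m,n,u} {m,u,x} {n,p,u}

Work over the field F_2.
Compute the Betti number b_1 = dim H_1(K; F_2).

n_0=7 n_1=18 n_2=11  [Z2]
∂1: piv[hl,hm,hp,hu,hx,ln] rk=6  ker:lm,lp,lu,lx,mn,mp,mu,mx,np,nu,pu,ux
∂2: piv[hlu,hmu,hmx,hux,lmn,lnp,lnu,lpu,mnu] rk=9  ker:mux,npu
b_1=(18−6)−9=3

b_1=3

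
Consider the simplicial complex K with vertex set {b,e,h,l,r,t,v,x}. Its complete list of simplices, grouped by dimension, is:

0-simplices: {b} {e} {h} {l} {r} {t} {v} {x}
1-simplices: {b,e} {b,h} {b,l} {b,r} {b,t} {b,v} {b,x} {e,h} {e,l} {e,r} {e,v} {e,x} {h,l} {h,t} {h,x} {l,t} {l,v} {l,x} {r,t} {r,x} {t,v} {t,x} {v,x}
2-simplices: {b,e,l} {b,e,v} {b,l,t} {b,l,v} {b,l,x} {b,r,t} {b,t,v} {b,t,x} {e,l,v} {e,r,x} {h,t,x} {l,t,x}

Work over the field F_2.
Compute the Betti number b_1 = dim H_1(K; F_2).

n_0=8 n_1=23 n_2=12  [Z2]
∂1: piv[be,bh,bl,br,bt,bv,bx] rk=7  ker:eh,el,er,ev,ex,hl,ht,hx,lt,lv,lx,rt,rx,tv,tx,vx
∂2: piv[bel,bev,blt,blv,blx,brt,btv,btx,erx,htx] rk=10  ker:elv,ltx
b_1=(23−7)−10=6

b_1=6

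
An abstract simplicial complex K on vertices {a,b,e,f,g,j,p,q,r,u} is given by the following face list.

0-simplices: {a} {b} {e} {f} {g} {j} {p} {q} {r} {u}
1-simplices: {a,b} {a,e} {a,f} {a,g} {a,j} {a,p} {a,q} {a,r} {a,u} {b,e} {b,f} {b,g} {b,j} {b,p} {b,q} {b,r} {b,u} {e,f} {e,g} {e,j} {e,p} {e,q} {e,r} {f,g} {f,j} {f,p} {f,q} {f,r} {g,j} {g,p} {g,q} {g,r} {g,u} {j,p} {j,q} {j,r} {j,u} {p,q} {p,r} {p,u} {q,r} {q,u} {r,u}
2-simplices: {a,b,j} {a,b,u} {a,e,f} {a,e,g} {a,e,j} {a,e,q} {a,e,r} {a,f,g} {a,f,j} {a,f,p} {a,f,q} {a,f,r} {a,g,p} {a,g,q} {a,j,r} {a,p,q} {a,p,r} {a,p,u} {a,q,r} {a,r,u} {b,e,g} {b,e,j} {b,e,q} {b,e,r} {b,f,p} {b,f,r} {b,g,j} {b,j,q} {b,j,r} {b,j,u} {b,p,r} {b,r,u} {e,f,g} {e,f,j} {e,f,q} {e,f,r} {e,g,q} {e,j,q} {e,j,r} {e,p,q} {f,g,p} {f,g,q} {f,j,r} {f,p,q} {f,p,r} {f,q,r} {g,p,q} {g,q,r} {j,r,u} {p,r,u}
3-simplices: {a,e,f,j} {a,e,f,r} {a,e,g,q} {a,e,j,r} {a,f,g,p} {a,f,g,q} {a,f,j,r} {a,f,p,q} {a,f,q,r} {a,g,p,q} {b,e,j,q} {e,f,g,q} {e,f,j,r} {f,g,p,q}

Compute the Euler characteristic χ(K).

χ(K)=3

n_0=10 n_1=43 n_2=50 n_3=14
χ=+10−43+50−14=3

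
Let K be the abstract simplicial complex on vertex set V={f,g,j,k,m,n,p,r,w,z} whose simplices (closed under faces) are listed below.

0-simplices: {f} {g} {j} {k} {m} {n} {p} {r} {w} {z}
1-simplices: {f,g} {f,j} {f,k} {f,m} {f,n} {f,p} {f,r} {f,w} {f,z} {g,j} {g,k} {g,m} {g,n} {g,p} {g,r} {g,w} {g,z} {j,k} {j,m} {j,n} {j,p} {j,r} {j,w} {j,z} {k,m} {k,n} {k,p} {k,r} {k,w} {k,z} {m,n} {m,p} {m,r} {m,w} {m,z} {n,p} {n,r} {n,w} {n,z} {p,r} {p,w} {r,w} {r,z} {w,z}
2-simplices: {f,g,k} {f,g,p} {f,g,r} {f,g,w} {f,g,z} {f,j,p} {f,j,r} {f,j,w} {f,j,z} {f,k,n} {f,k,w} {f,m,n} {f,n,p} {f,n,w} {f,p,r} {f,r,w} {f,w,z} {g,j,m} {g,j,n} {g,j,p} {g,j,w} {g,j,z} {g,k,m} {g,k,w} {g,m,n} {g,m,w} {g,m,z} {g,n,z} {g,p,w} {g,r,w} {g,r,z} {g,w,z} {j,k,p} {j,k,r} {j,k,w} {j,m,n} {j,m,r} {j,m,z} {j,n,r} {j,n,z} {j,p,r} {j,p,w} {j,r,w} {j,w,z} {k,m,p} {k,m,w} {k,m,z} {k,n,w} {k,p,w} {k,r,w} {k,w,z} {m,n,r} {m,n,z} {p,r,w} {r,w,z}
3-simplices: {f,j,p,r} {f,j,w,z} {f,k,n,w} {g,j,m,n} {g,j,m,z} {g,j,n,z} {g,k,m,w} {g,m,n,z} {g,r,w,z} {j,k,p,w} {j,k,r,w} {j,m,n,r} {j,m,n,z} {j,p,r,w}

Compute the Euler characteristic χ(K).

χ(K)=7

n_0=10 n_1=44 n_2=55 n_3=14
χ=+10−44+55−14=7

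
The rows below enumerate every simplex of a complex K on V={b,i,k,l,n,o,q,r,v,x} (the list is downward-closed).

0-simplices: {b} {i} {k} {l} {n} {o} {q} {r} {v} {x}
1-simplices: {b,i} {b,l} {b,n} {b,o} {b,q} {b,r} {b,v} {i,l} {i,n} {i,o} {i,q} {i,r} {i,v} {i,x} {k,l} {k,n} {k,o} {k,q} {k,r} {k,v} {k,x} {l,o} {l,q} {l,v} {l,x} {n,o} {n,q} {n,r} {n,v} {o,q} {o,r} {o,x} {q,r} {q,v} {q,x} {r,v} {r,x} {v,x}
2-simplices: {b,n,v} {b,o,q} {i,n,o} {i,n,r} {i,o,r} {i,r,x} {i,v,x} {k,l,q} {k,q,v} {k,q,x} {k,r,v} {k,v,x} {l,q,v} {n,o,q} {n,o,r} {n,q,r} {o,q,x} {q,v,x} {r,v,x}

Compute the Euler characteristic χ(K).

χ(K)=-9

n_0=10 n_1=38 n_2=19
χ=+10−38+19=-9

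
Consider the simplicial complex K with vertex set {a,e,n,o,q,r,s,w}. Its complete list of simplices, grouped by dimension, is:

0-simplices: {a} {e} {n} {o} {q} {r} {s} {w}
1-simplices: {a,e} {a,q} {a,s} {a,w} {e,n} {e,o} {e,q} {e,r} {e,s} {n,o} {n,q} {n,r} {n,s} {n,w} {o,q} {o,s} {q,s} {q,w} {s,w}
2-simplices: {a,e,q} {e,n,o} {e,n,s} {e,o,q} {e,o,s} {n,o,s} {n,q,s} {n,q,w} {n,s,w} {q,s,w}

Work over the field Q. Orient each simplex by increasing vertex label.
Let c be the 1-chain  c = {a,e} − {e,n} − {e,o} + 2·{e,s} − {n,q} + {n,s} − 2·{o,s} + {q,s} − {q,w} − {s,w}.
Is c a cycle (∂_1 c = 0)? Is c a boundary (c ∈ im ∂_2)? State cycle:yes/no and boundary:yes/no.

n_0=8 n_1=19 n_2=10  [Q]
∂1: piv[ae,aq,as,aw,en,eo,er] rk=7  ker:eq,es,no,nq,nr,ns,nw,oq,os,qs,qw,sw
∂2: piv[aeq,eno,ens,eoq,eos,nqs,nqw,nsw] rk=8  ker:nos,qsw
∂1c = −{a} + {e} − {n} + {o} − {q} + 3·{s} − 2·{w}

cycle:no boundary:no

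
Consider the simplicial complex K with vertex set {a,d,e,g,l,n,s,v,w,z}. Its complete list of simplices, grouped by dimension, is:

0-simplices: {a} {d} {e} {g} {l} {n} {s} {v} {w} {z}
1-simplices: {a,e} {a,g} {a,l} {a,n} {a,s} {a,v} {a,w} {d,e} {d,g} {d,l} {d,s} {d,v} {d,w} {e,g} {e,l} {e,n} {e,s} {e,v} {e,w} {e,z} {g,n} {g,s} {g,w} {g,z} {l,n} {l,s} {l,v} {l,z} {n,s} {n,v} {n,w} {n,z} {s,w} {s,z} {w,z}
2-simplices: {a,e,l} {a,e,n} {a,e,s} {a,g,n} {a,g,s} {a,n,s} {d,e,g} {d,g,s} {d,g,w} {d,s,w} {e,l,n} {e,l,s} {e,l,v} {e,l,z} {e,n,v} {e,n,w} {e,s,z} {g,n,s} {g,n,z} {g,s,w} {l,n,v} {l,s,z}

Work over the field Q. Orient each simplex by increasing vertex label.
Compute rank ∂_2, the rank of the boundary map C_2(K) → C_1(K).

n_0=10 n_1=35 n_2=22  [Q]
∂1: piv[ae,ag,al,an,as,av,aw,de,ez] rk=9  ker:dg,dl,ds,dv,dw,eg,el,en,es,ev,ew,gn,gs,gw,gz,ln,ls,lv,lz,ns,nv,nw,nz,sw,sz,wz
∂2: piv[ael,aen,aes,agn,ags,ans,deg,dgs,dgw,dsw,eln,els,elv,elz,env,enw,esz,gnz] rk=18  ker:gns,gsw,lnv,lsz
rk∂_2=18

rank∂_2=18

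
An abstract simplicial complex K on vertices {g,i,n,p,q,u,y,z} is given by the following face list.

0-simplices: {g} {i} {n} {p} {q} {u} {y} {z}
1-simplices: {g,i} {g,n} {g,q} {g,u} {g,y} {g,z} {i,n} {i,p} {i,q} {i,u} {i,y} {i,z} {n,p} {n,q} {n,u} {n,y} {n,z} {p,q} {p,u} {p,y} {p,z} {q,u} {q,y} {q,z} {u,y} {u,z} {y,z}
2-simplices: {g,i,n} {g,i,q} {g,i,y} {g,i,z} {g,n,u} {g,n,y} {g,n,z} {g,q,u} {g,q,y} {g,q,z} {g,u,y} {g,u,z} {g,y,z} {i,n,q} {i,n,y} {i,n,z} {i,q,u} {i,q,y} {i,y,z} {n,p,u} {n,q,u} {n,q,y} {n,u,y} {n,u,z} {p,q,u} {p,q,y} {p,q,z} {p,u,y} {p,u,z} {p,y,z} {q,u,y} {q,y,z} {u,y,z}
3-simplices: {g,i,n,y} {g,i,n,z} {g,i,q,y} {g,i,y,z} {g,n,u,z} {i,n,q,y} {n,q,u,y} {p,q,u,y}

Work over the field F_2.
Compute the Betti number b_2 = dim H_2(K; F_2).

n_0=8 n_1=27 n_2=33 n_3=8  [Z2]
∂1: piv[gi,gn,gq,gu,gy,gz,ip] rk=7  ker:in,iq,iu,iy,iz,np,nq,nu,ny,nz,pq,pu,py,pz,qu,qy,qz,uy,uz,yz
∂2: piv[gin,giq,giy,giz,gnu,gny,gnz,gqu,gqy,gqz,guy,guz,gyz,inq,iqu,npu,pqu,pqy,pqz] rk=19  ker:iny,inz,iqy,iyz,nqu,nqy,nuy,nuz,puy,puz,pyz,quy,qyz,uyz
∂3: piv[giny,ginz,giqy,giyz,gnuz,inqy,nquy,pquy] rk=8
b_2=(33−19)−8=6

b_2=6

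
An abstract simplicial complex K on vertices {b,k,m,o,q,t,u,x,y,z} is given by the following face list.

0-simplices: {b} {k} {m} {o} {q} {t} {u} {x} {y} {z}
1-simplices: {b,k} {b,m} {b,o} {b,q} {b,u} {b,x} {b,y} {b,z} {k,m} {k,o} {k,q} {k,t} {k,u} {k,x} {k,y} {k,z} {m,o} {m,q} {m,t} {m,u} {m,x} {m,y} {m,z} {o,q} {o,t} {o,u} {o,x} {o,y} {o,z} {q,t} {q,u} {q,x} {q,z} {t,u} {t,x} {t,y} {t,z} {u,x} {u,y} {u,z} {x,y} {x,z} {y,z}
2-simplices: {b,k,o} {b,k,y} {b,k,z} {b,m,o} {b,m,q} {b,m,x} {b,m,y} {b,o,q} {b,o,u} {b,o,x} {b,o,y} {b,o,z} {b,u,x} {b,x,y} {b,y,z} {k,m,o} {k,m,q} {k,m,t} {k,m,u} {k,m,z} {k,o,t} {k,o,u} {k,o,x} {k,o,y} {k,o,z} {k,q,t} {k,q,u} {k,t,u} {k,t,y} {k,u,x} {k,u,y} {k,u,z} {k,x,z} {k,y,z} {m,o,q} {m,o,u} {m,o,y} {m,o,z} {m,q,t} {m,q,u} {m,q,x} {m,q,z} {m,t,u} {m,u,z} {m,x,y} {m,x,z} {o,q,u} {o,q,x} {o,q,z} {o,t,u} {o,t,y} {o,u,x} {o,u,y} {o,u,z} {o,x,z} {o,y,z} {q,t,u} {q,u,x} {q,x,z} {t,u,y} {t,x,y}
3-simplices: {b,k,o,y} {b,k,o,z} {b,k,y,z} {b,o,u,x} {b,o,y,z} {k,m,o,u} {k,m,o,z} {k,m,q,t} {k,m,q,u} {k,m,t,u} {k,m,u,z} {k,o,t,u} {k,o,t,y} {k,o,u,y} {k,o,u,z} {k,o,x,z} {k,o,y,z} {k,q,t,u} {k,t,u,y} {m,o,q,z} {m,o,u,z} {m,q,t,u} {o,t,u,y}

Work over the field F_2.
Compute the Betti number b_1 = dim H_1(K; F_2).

b_1=1

n_0=10 n_1=43 n_2=61 n_3=23  [Z2]
∂1: piv[bk,bm,bo,bq,bu,bx,by,bz,kt] rk=9  ker:km,ko,kq,ku,kx,ky,kz,mo,mq,mt,mu,mx,my,mz,oq,ot,ou,ox,oy,oz,qt,qu,qx,qz,tu,tx,ty,tz,ux,uy,uz,xy,xz,yz
∂2: piv[bko,bky,bkz,bmo,bmq,bmx,bmy,boq,bou,box,boy,boz,bux,bxy,byz,kmo,kmq,kmt,kmu,kmz,kot,kou,kox,kqt,kqu,ktu,kty,kuy,kuz,kxz,mqx,mqz,txy] rk=33  ker:koy,koz,kux,kyz,moq,mou,moy,moz,mqt,mqu,mtu,muz,mxy,mxz,oqu,oqx,oqz,otu,oty,oux,ouy,ouz,oxz,oyz,qtu,qux,qxz,tuy
∂3: piv[bkoy,bkoz,bkyz,boux,boyz,kmou,kmoz,kmqt,kmqu,kmtu,kmuz,kotu,koty,kouy,kouz,koxz,kqtu,ktuy,moqz] rk=19  ker:koyz,mouz,mqtu,otuy
b_1=(43−9)−33=1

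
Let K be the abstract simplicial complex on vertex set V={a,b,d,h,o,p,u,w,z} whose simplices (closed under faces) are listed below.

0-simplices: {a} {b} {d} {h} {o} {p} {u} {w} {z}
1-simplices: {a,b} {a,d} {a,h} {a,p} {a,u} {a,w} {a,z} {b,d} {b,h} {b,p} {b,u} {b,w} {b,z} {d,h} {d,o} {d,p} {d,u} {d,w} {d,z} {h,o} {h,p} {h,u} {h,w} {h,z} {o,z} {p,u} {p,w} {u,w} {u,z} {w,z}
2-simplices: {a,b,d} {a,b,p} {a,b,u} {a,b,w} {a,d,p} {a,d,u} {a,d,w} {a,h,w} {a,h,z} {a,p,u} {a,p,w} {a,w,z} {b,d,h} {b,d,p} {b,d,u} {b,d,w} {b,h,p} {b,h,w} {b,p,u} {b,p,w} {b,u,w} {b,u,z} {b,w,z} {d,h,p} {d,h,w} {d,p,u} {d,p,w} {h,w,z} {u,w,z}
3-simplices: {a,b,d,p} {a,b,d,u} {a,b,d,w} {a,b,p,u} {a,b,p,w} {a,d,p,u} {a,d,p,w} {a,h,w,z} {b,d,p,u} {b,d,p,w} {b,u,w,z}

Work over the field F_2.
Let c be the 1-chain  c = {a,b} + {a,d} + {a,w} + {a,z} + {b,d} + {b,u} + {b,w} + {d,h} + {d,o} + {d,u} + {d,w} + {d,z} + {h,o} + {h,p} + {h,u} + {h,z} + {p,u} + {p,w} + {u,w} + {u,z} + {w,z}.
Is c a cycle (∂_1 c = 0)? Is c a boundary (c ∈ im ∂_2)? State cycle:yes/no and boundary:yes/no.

n_0=9 n_1=30 n_2=29 n_3=11  [Z2]
∂1: piv[ab,ad,ah,ap,au,aw,az,do] rk=8  ker:bd,bh,bp,bu,bw,bz,dh,dp,du,dw,dz,ho,hp,hu,hw,hz,oz,pu,pw,uw,uz,wz
∂2: piv[abd,abp,abu,abw,adp,adu,adw,ahw,ahz,apu,apw,awz,bdh,bhp,bhw,buw,buz,bwz] rk=18  ker:bdp,bdu,bdw,bpu,bpw,dhp,dhw,dpu,dpw,hwz,uwz
∂3: piv[abdp,abdu,abdw,abpu,abpw,adpu,adpw,ahwz,buwz] rk=9  ker:bdpu,bdpw
∂1c = {d} + {h} + {p} + {z}

cycle:no boundary:no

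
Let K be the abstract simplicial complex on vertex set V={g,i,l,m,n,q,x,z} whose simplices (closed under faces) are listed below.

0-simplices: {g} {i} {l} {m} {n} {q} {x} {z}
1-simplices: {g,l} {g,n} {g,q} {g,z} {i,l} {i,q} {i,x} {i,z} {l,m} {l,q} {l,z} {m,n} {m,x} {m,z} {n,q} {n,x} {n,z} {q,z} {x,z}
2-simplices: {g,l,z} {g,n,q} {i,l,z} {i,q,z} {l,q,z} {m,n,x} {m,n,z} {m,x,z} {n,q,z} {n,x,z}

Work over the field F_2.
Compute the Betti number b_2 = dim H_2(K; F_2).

n_0=8 n_1=19 n_2=10  [Z2]
∂1: piv[gl,gn,gq,gz,il,ix,lm] rk=7  ker:iq,iz,lq,lz,mn,mx,mz,nq,nx,nz,qz,xz
∂2: piv[glz,gnq,ilz,iqz,lqz,mnx,mnz,mxz,nqz] rk=9  ker:nxz
b_2=(10−9)−0=1

b_2=1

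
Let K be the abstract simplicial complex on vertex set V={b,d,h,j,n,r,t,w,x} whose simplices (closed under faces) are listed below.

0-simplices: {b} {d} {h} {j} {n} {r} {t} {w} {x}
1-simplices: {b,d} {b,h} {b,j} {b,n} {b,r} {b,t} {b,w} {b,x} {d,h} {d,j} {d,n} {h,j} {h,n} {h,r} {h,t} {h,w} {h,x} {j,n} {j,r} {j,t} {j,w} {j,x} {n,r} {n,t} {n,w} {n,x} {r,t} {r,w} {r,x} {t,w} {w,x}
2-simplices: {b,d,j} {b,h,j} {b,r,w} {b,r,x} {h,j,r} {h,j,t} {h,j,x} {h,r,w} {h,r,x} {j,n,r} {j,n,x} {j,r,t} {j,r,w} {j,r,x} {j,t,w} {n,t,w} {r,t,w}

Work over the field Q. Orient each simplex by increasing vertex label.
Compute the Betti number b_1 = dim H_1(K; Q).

n_0=9 n_1=31 n_2=17  [Q]
∂1: piv[bd,bh,bj,bn,br,bt,bw,bx] rk=8  ker:dh,dj,dn,hj,hn,hr,ht,hw,hx,jn,jr,jt,jw,jx,nr,nt,nw,nx,rt,rw,rx,tw,wx
∂2: piv[bdj,bhj,brw,brx,hjr,hjt,hjx,hrw,hrx,jnr,jnx,jrt,jrw,jtw,ntw] rk=15  ker:jrx,rtw
b_1=(31−8)−15=8

b_1=8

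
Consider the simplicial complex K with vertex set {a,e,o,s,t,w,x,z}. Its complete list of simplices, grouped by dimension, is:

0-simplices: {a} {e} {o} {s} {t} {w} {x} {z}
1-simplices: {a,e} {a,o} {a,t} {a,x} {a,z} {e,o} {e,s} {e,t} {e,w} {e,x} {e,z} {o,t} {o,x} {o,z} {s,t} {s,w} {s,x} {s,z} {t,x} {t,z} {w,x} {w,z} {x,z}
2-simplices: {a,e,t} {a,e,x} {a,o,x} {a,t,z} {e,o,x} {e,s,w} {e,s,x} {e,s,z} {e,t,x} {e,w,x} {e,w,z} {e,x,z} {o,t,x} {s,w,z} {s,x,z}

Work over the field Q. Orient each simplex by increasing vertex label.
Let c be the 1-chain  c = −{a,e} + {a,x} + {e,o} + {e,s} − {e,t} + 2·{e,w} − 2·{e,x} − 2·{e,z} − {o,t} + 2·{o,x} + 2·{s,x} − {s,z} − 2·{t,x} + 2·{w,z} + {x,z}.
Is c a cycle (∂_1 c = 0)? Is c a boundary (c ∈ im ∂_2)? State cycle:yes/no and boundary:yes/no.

cycle:yes boundary:yes

n_0=8 n_1=23 n_2=15  [Q]
∂1: piv[ae,ao,at,ax,az,es,ew] rk=7  ker:eo,et,ex,ez,ot,ox,oz,st,sw,sx,sz,tx,tz,wx,wz,xz
∂2: piv[aet,aex,aox,atz,eox,esw,esx,esz,etx,ewx,ewz,exz,otx] rk=13  ker:swz,sxz
∂1c = 0
c vs im∂2: reduces to 0 ⇒ boundary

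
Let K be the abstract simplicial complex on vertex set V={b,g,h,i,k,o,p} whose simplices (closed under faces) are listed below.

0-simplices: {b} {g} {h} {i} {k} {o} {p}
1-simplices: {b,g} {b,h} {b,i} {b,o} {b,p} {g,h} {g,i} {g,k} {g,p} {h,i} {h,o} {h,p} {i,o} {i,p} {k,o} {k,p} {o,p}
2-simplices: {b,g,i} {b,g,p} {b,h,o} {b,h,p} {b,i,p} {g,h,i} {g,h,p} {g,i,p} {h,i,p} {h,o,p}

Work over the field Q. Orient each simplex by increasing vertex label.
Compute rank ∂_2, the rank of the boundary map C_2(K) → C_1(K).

rank∂_2=8

n_0=7 n_1=17 n_2=10  [Q]
∂1: piv[bg,bh,bi,bo,bp,gk] rk=6  ker:gh,gi,gp,hi,ho,hp,io,ip,ko,kp,op
∂2: piv[bgi,bgp,bho,bhp,bip,ghi,ghp,hop] rk=8  ker:gip,hip
rk∂_2=8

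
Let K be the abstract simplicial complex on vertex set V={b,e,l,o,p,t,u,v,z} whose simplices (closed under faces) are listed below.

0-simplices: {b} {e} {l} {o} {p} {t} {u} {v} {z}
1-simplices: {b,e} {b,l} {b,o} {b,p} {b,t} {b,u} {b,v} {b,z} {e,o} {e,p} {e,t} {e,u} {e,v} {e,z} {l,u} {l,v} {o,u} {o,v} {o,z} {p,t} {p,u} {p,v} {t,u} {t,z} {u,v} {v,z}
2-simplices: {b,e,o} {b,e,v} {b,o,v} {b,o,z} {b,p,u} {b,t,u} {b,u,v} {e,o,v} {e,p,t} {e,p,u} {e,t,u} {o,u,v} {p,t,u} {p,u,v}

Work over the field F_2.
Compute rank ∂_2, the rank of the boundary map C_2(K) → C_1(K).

n_0=9 n_1=26 n_2=14  [Z2]
∂1: piv[be,bl,bo,bp,bt,bu,bv,bz] rk=8  ker:eo,ep,et,eu,ev,ez,lu,lv,ou,ov,oz,pt,pu,pv,tu,tz,uv,vz
∂2: piv[beo,bev,bov,boz,bpu,btu,buv,ept,epu,etu,ouv,puv] rk=12  ker:eov,ptu
rk∂_2=12

rank∂_2=12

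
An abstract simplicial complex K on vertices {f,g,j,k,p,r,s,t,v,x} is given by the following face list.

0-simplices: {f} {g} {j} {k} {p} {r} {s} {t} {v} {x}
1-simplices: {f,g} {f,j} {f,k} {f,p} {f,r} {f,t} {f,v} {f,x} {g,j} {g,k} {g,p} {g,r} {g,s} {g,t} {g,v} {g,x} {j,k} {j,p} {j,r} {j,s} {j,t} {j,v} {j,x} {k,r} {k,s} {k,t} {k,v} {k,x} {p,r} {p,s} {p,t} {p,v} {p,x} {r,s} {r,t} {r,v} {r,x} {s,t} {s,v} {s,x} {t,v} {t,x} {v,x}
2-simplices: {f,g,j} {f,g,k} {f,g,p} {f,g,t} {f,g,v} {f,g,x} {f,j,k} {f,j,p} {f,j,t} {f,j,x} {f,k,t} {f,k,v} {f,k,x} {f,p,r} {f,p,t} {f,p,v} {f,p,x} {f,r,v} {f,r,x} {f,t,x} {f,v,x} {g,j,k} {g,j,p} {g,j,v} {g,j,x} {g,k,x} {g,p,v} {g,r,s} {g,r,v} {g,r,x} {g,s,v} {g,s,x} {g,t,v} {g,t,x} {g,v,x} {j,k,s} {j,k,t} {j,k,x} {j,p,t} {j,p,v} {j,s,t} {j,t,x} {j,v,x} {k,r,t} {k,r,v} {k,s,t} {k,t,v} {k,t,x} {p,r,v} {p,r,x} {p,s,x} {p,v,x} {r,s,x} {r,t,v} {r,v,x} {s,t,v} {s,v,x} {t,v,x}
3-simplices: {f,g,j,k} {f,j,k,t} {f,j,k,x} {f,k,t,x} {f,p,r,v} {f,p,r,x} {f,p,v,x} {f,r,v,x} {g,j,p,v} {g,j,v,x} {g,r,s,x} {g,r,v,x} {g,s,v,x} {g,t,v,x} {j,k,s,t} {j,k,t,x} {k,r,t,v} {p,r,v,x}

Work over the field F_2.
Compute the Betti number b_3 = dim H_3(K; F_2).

b_3=1

n_0=10 n_1=43 n_2=58 n_3=18  [Z2]
∂1: piv[fg,fj,fk,fp,fr,ft,fv,fx,gs] rk=9  ker:gj,gk,gp,gr,gt,gv,gx,jk,jp,jr,js,jt,jv,jx,kr,ks,kt,kv,kx,pr,ps,pt,pv,px,rs,rt,rv,rx,st,sv,sx,tv,tx,vx
∂2: piv[fgj,fgk,fgp,fgt,fgv,fgx,fjk,fjp,fjt,fjx,fkt,fkv,fkx,fpr,fpt,fpv,fpx,frv,frx,ftx,fvx,gjv,grs,grv,gsv,gsx,gtv,jks,jst,krt,krv,psx,stv] rk=33  ker:gjk,gjp,gjx,gkx,gpv,grx,gtx,gvx,jkt,jkx,jpt,jpv,jtx,jvx,kst,ktv,ktx,prv,prx,pvx,rsx,rtv,rvx,svx,tvx
∂3: piv[fgjk,fjkt,fjkx,fktx,fprv,fprx,fpvx,frvx,gjpv,gjvx,grsx,grvx,gsvx,gtvx,jkst,jktx,krtv] rk=17  ker:prvx
b_3=(18−17)−0=1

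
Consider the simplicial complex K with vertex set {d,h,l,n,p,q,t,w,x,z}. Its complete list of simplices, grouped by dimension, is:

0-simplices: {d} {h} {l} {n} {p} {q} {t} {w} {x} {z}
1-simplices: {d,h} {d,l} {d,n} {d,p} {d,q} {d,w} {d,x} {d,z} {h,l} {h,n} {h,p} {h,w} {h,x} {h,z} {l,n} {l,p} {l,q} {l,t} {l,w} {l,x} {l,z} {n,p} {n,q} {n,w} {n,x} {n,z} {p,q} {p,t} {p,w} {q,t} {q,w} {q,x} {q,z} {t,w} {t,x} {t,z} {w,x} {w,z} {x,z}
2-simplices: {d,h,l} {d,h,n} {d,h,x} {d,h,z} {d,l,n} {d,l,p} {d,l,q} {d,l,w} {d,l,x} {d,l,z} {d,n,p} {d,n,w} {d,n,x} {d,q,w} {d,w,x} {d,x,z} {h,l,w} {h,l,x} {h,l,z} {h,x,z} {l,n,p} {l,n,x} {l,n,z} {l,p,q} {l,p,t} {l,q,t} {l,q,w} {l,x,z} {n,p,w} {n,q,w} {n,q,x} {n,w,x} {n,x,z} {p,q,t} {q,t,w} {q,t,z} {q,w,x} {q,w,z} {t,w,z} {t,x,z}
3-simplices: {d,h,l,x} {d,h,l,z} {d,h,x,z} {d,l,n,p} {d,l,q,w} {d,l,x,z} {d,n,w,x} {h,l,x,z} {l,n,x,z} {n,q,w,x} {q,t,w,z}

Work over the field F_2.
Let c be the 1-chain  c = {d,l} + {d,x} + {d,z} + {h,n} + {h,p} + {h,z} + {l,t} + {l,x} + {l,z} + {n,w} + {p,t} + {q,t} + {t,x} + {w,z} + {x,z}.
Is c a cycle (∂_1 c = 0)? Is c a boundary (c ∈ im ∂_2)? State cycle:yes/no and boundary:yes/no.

cycle:no boundary:no

n_0=10 n_1=39 n_2=40 n_3=11  [Z2]
∂1: piv[dh,dl,dn,dp,dq,dw,dx,dz,lt] rk=9  ker:hl,hn,hp,hw,hx,hz,ln,lp,lq,lw,lx,lz,np,nq,nw,nx,nz,pq,pt,pw,qt,qw,qx,qz,tw,tx,tz,wx,wz,xz
∂2: piv[dhl,dhn,dhx,dhz,dln,dlp,dlq,dlw,dlx,dlz,dnp,dnw,dnx,dqw,dwx,dxz,hlw,lnz,lpq,lpt,lqt,npw,nqw,nqx,qtw,qtz,qwz,txz] rk=28  ker:hlx,hlz,hxz,lnp,lnx,lqw,lxz,nwx,nxz,pqt,qwx,twz
∂3: piv[dhlx,dhlz,dhxz,dlnp,dlqw,dlxz,dnwx,lnxz,nqwx,qtwz] rk=10  ker:hlxz
∂1c = {d} + {h} + {q} + {z}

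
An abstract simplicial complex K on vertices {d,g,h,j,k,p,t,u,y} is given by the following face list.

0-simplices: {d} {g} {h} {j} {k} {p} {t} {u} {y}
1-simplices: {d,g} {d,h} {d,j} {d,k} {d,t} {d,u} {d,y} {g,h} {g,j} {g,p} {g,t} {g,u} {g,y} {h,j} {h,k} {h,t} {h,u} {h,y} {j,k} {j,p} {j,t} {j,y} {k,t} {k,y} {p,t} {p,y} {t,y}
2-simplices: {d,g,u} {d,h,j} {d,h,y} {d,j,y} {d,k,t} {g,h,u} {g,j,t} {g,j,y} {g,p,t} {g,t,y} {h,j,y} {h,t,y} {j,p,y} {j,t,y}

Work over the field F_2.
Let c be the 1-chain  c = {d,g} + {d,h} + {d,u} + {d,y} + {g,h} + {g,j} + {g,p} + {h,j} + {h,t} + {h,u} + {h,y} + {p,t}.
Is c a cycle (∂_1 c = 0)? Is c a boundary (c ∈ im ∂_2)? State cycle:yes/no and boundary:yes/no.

n_0=9 n_1=27 n_2=14  [Z2]
∂1: piv[dg,dh,dj,dk,dt,du,dy,gp] rk=8  ker:gh,gj,gt,gu,gy,hj,hk,ht,hu,hy,jk,jp,jt,jy,kt,ky,pt,py,ty
∂2: piv[dgu,dhj,dhy,djy,dkt,ghu,gjt,gjy,gpt,gty,hty,jpy] rk=12  ker:hjy,jty
∂1c = 0
c vs im∂2: reduces to 0 ⇒ boundary

cycle:yes boundary:yes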